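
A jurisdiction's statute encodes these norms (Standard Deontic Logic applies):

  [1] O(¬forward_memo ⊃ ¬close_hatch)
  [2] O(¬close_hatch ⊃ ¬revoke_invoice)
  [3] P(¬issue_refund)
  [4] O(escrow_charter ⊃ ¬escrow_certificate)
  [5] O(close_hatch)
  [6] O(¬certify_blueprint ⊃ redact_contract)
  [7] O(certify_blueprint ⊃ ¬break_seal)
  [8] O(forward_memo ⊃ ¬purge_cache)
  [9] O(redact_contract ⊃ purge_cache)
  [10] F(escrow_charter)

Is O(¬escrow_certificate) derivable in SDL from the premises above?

Premise 4 is O(escrow_charter ⊃ ¬escrow_certificate), but O(escrow_charter) is not derivable from the premises, so it does not yield O(¬escrow_certificate).
No other premise forces O(¬escrow_certificate). An ideal world satisfying every premise can still have ¬escrow_certificate false, so O(¬escrow_certificate) is not derivable.

No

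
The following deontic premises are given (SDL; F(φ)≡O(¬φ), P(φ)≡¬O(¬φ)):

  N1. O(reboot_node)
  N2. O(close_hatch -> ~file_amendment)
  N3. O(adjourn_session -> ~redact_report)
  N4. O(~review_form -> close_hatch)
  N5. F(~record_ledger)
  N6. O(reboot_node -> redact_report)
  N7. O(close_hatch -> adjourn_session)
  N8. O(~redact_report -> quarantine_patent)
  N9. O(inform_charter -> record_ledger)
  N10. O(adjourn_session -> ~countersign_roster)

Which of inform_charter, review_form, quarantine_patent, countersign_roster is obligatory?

review_form

Premise 1 states O(reboot_node) outright.
Premise 6 is O(reboot_node -> redact_report); since O(reboot_node), deontic closure gives O(redact_report).
Premise 3, O(adjourn_session -> ~redact_report), contraposes to O(redact_report -> ~adjourn_session); with O(redact_report) we get O(~adjourn_session).
The contrapositive of premise 7 (O(close_hatch -> adjourn_session)) is O(~adjourn_session -> ~close_hatch), and O(~adjourn_session) is already established, so O(~close_hatch).
Premise 4 is O(~review_form -> close_hatch); contrapositively O(~close_hatch -> review_form). Since O(~close_hatch) holds, K gives O(review_form).
So O(review_form) holds — review_form is obligatory. None of the other listed options is made obligatory by any chain of premises.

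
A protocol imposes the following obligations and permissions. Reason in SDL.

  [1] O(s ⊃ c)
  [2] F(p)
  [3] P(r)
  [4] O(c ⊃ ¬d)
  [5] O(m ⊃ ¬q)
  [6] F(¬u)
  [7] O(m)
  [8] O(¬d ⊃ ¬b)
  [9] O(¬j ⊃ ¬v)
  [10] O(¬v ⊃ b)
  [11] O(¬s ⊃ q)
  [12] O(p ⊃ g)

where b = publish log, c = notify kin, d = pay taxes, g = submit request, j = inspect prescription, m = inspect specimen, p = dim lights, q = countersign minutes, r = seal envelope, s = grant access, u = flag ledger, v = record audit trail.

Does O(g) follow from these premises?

No

Premise 12 is O(p ⊃ g), but O(p) is not derivable from the premises, so it does not yield O(g).
No other premise forces O(g). An ideal world satisfying every premise can still have g false, so O(g) is not derivable.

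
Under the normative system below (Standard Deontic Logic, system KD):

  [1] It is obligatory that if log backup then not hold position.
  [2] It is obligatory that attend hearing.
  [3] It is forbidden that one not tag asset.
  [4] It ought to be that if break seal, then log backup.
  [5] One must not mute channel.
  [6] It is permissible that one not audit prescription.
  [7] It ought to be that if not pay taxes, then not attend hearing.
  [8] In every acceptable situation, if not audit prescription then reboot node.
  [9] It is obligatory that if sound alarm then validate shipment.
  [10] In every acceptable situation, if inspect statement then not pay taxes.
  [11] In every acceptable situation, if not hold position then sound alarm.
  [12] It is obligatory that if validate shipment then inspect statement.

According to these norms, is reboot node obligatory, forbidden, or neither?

Neither

Premise 8 is O(¬audit_prescription → reboot_node), but O(¬audit_prescription) is not derivable from the premises (the permission P(¬audit_prescription) asserts only ¬O(audit_prescription), not O(¬audit_prescription)), so it does not yield O(reboot_node).
No premise or chain of K-axiom applications forces O(reboot_node), and none forces O(¬reboot_node). So reboot_node is neither obligatory nor forbidden under these norms.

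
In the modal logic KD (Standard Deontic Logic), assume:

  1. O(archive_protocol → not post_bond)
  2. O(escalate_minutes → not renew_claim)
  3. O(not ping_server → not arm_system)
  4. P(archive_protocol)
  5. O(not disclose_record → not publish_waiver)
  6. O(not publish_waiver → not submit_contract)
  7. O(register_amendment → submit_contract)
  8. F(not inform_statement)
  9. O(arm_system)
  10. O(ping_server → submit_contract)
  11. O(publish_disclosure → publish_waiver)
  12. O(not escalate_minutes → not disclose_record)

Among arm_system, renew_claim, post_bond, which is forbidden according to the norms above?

renew_claim

Premise 9 states O(arm_system) outright.
Premise 3, O(not ping_server → not arm_system), contraposes to O(arm_system → ping_server); with O(arm_system) we get O(ping_server).
With premise 10, O(ping_server → submit_contract), the K-axiom yields O(submit_contract).
Premise 6 is O(not publish_waiver → not submit_contract); contrapositively O(submit_contract → publish_waiver). Since O(submit_contract) holds, K gives O(publish_waiver).
The contrapositive of premise 5 (O(not disclose_record → not publish_waiver)) is O(publish_waiver → disclose_record), and O(publish_waiver) is already established, so O(disclose_record).
Premise 12 is O(not escalate_minutes → not disclose_record); contrapositively O(disclose_record → escalate_minutes). Since O(disclose_record) holds, K gives O(escalate_minutes).
Applying K to premise 2 (O(escalate_minutes → not renew_claim)) and O(escalate_minutes) yields O(not renew_claim).
So O(not renew_claim) holds, i.e. renew_claim is forbidden. None of the other listed options is forbidden under the premises.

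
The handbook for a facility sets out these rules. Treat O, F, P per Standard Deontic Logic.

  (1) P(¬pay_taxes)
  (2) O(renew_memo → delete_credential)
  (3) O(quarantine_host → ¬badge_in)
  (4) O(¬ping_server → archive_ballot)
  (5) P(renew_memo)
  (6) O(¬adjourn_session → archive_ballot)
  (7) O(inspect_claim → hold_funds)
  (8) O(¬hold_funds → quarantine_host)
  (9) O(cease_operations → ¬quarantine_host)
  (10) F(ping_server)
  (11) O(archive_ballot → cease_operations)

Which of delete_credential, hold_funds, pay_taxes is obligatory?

hold_funds

Premise 10 is F(ping_server), i.e. O(¬ping_server).
With premise 4, O(¬ping_server → archive_ballot), the K-axiom yields O(archive_ballot).
Premise 11 is O(archive_ballot → cease_operations); since O(archive_ballot), deontic closure gives O(cease_operations).
Premise 9 is O(cease_operations → ¬quarantine_host); since O(cease_operations), deontic closure gives O(¬quarantine_host).
The contrapositive of premise 8 (O(¬hold_funds → quarantine_host)) is O(¬quarantine_host → hold_funds), and O(¬quarantine_host) is already established, so O(hold_funds).
So O(hold_funds) holds — hold_funds is obligatory. None of the other listed options is made obligatory by any chain of premises.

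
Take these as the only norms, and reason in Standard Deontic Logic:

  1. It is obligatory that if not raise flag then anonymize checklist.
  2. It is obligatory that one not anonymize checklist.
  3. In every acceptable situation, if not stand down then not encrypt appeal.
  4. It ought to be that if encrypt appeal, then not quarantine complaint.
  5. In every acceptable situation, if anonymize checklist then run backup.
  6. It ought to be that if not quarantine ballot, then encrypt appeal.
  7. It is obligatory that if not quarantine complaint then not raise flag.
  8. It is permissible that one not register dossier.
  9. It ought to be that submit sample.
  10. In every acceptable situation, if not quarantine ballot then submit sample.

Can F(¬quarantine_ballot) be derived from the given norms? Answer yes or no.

Yes

Premise 2 gives O(¬anonymize_checklist).
The contrapositive of premise 1 (O(¬raise_flag → anonymize_checklist)) is O(¬anonymize_checklist → raise_flag), and O(¬anonymize_checklist) is already established, so O(raise_flag).
Premise 7, O(¬quarantine_complaint → ¬raise_flag), contraposes to O(raise_flag → quarantine_complaint); with O(raise_flag) we get O(quarantine_complaint).
Premise 4 is O(encrypt_appeal → ¬quarantine_complaint); contrapositively O(quarantine_complaint → ¬encrypt_appeal). Since O(quarantine_complaint) holds, K gives O(¬encrypt_appeal).
Premise 6 is O(¬quarantine_ballot → encrypt_appeal); contrapositively O(¬encrypt_appeal → quarantine_ballot). Since O(¬encrypt_appeal) holds, K gives O(quarantine_ballot).
Premises 3, 5, 8, 9, 10 do not contribute to this derivation.
So O(quarantine_ballot) holds, i.e. F(¬quarantine_ballot). The claim follows.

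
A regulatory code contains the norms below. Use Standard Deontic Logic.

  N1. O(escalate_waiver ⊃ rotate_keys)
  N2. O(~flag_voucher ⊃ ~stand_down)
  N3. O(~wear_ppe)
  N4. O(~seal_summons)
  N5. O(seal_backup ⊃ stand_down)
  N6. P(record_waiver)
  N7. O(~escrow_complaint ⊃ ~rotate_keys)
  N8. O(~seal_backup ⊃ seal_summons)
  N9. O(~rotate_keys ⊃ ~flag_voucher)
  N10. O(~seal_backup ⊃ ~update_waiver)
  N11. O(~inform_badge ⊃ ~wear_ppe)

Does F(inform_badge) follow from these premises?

No

Premise 11 is O(~inform_badge ⊃ ~wear_ppe); even if O(~wear_ppe) held, inferring O(~inform_badge) would be affirming the consequent — invalid.
No other premise forces O(~inform_badge). An ideal world satisfying every premise can still have inform_badge true, so F(inform_badge) is not derivable.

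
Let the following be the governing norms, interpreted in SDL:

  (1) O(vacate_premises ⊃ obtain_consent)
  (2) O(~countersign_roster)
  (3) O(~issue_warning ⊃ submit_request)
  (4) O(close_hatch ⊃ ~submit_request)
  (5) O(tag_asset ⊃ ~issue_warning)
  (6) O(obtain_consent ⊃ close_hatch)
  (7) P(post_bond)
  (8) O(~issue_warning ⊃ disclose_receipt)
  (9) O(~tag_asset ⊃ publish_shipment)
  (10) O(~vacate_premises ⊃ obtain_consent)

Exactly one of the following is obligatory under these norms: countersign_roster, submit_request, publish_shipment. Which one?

Premises 1 and 10 cover both cases: O(vacate_premises ⊃ obtain_consent) and O(~vacate_premises ⊃ obtain_consent). Since vacate_premises ∨ ~vacate_premises is a tautology, O(obtain_consent) follows.
From O(obtain_consent) and premise 6, O(obtain_consent ⊃ close_hatch), we obtain O(close_hatch).
With premise 4, O(close_hatch ⊃ ~submit_request), the K-axiom yields O(~submit_request).
Premise 3, O(~issue_warning ⊃ submit_request), contraposes to O(~submit_request ⊃ issue_warning); with O(~submit_request) we get O(issue_warning).
Premise 5, O(tag_asset ⊃ ~issue_warning), contraposes to O(issue_warning ⊃ ~tag_asset); with O(issue_warning) we get O(~tag_asset).
Premise 9 is O(~tag_asset ⊃ publish_shipment); since O(~tag_asset), deontic closure gives O(publish_shipment).
So O(publish_shipment) holds — publish_shipment is obligatory. None of the other listed options is made obligatory by any chain of premises.

publish_shipment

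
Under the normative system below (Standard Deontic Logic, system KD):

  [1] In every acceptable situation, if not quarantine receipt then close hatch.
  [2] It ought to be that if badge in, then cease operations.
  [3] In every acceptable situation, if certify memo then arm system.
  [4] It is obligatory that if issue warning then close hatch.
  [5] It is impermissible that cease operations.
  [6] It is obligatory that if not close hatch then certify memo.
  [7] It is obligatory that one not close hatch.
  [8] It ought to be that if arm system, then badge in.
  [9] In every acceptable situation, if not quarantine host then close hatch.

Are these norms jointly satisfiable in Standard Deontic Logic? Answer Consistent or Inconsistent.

Inconsistent

Premise 5, F(cease_operations), is equivalent to O(¬cease_operations).
Premise 2 is O(badge_in → cease_operations); contrapositively O(¬cease_operations → ¬badge_in). Since O(¬cease_operations) holds, K gives O(¬badge_in).
Premise 8, O(arm_system → badge_in), contraposes to O(¬badge_in → ¬arm_system); with O(¬badge_in) we get O(¬arm_system).
The contrapositive of premise 3 (O(certify_memo → arm_system)) is O(¬arm_system → ¬certify_memo), and O(¬arm_system) is already established, so O(¬certify_memo).
The contrapositive of premise 6 (O(¬close_hatch → certify_memo)) is O(¬certify_memo → close_hatch), and O(¬certify_memo) is already established, so O(close_hatch).
However, premise 7 gives O(¬close_hatch).
We now have both O(close_hatch) and O(¬close_hatch) — close_hatch is simultaneously obligatory and forbidden, violating the D-axiom.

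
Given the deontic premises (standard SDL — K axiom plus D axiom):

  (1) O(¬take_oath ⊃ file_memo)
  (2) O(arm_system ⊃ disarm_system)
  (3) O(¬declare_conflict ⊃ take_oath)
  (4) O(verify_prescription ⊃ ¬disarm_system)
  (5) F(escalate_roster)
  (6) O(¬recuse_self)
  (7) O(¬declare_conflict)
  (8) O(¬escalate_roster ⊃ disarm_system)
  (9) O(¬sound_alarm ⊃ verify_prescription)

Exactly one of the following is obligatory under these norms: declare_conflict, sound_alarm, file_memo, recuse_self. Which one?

Premise 5 is F(escalate_roster), i.e. O(¬escalate_roster).
Premise 8 is O(¬escalate_roster ⊃ disarm_system); since O(¬escalate_roster), deontic closure gives O(disarm_system).
Premise 4 is O(verify_prescription ⊃ ¬disarm_system); contrapositively O(disarm_system ⊃ ¬verify_prescription). Since O(disarm_system) holds, K gives O(¬verify_prescription).
The contrapositive of premise 9 (O(¬sound_alarm ⊃ verify_prescription)) is O(¬verify_prescription ⊃ sound_alarm), and O(¬verify_prescription) is already established, so O(sound_alarm).
So O(sound_alarm) holds — sound_alarm is obligatory. None of the other listed options is made obligatory by any chain of premises.

sound_alarm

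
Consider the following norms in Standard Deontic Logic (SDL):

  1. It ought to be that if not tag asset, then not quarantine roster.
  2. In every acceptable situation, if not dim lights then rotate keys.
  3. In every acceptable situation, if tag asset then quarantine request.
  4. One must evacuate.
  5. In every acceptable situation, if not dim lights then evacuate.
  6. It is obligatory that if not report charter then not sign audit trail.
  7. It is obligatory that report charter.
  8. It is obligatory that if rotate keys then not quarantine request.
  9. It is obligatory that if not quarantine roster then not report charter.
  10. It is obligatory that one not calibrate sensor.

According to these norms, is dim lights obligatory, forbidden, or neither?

From premise 7 we have O(report_charter).
Premise 9 is O(¬quarantine_roster → ¬report_charter); contrapositively O(report_charter → quarantine_roster). Since O(report_charter) holds, K gives O(quarantine_roster).
The contrapositive of premise 1 (O(¬tag_asset → ¬quarantine_roster)) is O(quarantine_roster → tag_asset), and O(quarantine_roster) is already established, so O(tag_asset).
With premise 3, O(tag_asset → quarantine_request), the K-axiom yields O(quarantine_request).
Premise 8, O(rotate_keys → ¬quarantine_request), contraposes to O(quarantine_request → ¬rotate_keys); with O(quarantine_request) we get O(¬rotate_keys).
The contrapositive of premise 2 (O(¬dim_lights → rotate_keys)) is O(¬rotate_keys → dim_lights), and O(¬rotate_keys) is already established, so O(dim_lights).
Premises 4, 5, 6, 10 do not contribute to this derivation.
Hence dim_lights is obligatory.

Obligatory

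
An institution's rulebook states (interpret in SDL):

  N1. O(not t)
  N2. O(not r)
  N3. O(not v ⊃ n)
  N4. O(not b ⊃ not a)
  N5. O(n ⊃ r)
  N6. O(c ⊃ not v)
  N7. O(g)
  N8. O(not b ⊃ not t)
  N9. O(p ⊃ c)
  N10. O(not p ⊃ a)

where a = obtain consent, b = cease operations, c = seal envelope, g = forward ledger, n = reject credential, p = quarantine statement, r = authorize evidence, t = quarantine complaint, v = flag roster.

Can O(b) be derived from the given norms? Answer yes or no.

Premise 2 gives O(not r).
The contrapositive of premise 5 (O(n ⊃ r)) is O(not r ⊃ not n), and O(not r) is already established, so O(not n).
The contrapositive of premise 3 (O(not v ⊃ n)) is O(not n ⊃ v), and O(not n) is already established, so O(v).
Premise 6 is O(c ⊃ not v); contrapositively O(v ⊃ not c). Since O(v) holds, K gives O(not c).
The contrapositive of premise 9 (O(p ⊃ c)) is O(not c ⊃ not p), and O(not c) is already established, so O(not p).
From O(not p) and premise 10, O(not p ⊃ a), we obtain O(a).
The contrapositive of premise 4 (O(not b ⊃ not a)) is O(a ⊃ b), and O(a) is already established, so O(b).
Premises 1, 7, 8 do not contribute to this derivation.
So O(b) follows.

Yes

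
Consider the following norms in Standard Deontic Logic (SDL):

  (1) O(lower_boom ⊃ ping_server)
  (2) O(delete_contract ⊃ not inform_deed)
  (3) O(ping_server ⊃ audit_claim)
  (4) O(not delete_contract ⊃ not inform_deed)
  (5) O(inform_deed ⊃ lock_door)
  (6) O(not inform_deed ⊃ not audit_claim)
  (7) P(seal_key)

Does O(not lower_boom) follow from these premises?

Yes

By case analysis on delete_contract: premise 2 gives O(delete_contract ⊃ not inform_deed) and premise 4 gives O(not delete_contract ⊃ not inform_deed), so O(not inform_deed) either way.
With premise 6, O(not inform_deed ⊃ not audit_claim), the K-axiom yields O(not audit_claim).
Premise 3 is O(ping_server ⊃ audit_claim); contrapositively O(not audit_claim ⊃ not ping_server). Since O(not audit_claim) holds, K gives O(not ping_server).
Premise 1 is O(lower_boom ⊃ ping_server); contrapositively O(not ping_server ⊃ not lower_boom). Since O(not ping_server) holds, K gives O(not lower_boom).
Premises 5, 7 do not contribute to this derivation.
So O(not lower_boom) follows.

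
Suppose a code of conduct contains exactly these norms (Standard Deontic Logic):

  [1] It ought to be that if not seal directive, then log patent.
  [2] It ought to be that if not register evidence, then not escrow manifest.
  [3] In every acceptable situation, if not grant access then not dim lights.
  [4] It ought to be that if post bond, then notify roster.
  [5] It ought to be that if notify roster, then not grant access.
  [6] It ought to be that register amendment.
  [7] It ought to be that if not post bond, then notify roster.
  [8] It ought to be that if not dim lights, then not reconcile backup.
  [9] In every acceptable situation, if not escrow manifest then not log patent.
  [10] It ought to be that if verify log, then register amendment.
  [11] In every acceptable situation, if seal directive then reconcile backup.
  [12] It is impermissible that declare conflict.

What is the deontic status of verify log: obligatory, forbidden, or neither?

Premise 10 is O(verify_log → register_amendment); even if O(register_amendment) held, inferring O(verify_log) would be affirming the consequent — invalid.
No premise or chain of K-axiom applications forces O(verify_log), and none forces O(¬verify_log). So verify_log is neither obligatory nor forbidden under these norms.

Neither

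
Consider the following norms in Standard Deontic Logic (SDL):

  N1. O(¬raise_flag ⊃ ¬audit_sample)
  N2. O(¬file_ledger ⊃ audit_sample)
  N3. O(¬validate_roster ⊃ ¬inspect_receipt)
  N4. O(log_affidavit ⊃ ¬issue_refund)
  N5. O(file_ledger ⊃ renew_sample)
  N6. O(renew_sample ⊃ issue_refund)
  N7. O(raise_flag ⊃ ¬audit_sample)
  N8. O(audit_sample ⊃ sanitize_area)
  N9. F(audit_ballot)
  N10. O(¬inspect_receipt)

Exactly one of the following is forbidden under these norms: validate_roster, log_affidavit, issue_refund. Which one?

Premises 7 and 1 are O(raise_flag ⊃ ¬audit_sample) and O(¬raise_flag ⊃ ¬audit_sample); every ideal world satisfies raise_flag or ¬raise_flag, so in either case ¬audit_sample holds — hence O(¬audit_sample).
The contrapositive of premise 2 (O(¬file_ledger ⊃ audit_sample)) is O(¬audit_sample ⊃ file_ledger), and O(¬audit_sample) is already established, so O(file_ledger).
Applying K to premise 5 (O(file_ledger ⊃ renew_sample)) and O(file_ledger) yields O(renew_sample).
Applying K to premise 6 (O(renew_sample ⊃ issue_refund)) and O(renew_sample) yields O(issue_refund).
The contrapositive of premise 4 (O(log_affidavit ⊃ ¬issue_refund)) is O(issue_refund ⊃ ¬log_affidavit), and O(issue_refund) is already established, so O(¬log_affidavit).
So O(¬log_affidavit) holds, i.e. log_affidavit is forbidden. None of the other listed options is forbidden under the premises.

log_affidavit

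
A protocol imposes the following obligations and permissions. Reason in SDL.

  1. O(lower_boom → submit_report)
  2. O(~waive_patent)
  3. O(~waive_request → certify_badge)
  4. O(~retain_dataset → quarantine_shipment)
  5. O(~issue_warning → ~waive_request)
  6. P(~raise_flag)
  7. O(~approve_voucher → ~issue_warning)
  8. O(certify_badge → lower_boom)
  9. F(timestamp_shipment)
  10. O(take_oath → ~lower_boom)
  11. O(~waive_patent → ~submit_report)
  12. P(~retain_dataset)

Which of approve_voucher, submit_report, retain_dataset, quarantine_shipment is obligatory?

approve_voucher

From premise 2 we have O(~waive_patent).
From O(~waive_patent) and premise 11, O(~waive_patent → ~submit_report), we obtain O(~submit_report).
Premise 1, O(lower_boom → submit_report), contraposes to O(~submit_report → ~lower_boom); with O(~submit_report) we get O(~lower_boom).
Premise 8, O(certify_badge → lower_boom), contraposes to O(~lower_boom → ~certify_badge); with O(~lower_boom) we get O(~certify_badge).
Premise 3 is O(~waive_request → certify_badge); contrapositively O(~certify_badge → waive_request). Since O(~certify_badge) holds, K gives O(waive_request).
Premise 5 is O(~issue_warning → ~waive_request); contrapositively O(waive_request → issue_warning). Since O(waive_request) holds, K gives O(issue_warning).
The contrapositive of premise 7 (O(~approve_voucher → ~issue_warning)) is O(issue_warning → approve_voucher), and O(issue_warning) is already established, so O(approve_voucher).
So O(approve_voucher) holds — approve_voucher is obligatory. None of the other listed options is made obligatory by any chain of premises.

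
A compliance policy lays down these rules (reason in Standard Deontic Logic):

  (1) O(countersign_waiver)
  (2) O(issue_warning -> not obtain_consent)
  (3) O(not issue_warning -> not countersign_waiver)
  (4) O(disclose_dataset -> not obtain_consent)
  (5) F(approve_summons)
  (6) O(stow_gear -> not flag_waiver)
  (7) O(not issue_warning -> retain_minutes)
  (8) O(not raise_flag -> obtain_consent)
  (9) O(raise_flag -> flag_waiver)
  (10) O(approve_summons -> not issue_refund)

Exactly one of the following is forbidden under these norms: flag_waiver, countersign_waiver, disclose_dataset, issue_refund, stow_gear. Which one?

Premise 1 gives O(countersign_waiver).
The contrapositive of premise 3 (O(not issue_warning -> not countersign_waiver)) is O(countersign_waiver -> issue_warning), and O(countersign_waiver) is already established, so O(issue_warning).
Applying K to premise 2 (O(issue_warning -> not obtain_consent)) and O(issue_warning) yields O(not obtain_consent).
Premise 8 is O(not raise_flag -> obtain_consent); contrapositively O(not obtain_consent -> raise_flag). Since O(not obtain_consent) holds, K gives O(raise_flag).
Applying K to premise 9 (O(raise_flag -> flag_waiver)) and O(raise_flag) yields O(flag_waiver).
Premise 6, O(stow_gear -> not flag_waiver), contraposes to O(flag_waiver -> not stow_gear); with O(flag_waiver) we get O(not stow_gear).
So O(not stow_gear) holds, i.e. stow_gear is forbidden. None of the other listed options is forbidden under the premises.

stow_gear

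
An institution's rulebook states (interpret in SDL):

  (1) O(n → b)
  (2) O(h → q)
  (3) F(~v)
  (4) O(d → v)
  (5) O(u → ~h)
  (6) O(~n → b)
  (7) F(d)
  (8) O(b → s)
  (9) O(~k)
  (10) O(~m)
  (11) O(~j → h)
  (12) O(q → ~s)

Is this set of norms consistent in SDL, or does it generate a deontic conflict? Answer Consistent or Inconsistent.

Premise 4 is O(d → v); even if O(v) held, inferring O(d) would be affirming the consequent — invalid.
So O(d) is not derivable, and the apparent clash with O(~d) does not arise.
A world satisfying every obligation exists (e.g. b=true, d=false, h=false, j=true, k=false, m=false, n=false, q=false, s=true, u=false, v=true); no atom is both obligatory and forbidden, so the set is consistent.

Consistent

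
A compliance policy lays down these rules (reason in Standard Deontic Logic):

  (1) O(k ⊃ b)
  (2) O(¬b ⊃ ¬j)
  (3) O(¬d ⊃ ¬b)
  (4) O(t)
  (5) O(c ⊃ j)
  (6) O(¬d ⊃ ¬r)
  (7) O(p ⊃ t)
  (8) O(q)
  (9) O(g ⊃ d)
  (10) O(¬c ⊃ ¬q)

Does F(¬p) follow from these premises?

No

Premise 7 is O(p ⊃ t); even if O(t) held, inferring O(p) would be affirming the consequent — invalid.
No other premise forces O(p). An ideal world satisfying every premise can still have ¬p true, so F(¬p) is not derivable.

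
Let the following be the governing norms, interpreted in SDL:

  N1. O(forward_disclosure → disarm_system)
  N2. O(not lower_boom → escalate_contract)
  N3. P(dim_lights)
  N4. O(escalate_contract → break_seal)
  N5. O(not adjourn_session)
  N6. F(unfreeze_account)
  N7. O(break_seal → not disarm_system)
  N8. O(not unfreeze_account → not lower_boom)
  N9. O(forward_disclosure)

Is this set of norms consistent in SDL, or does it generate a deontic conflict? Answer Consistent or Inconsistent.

From premise 9 we have O(forward_disclosure).
From O(forward_disclosure) and premise 1, O(forward_disclosure → disarm_system), we obtain O(disarm_system).
Premise 7 is O(break_seal → not disarm_system); contrapositively O(disarm_system → not break_seal). Since O(disarm_system) holds, K gives O(not break_seal).
The contrapositive of premise 4 (O(escalate_contract → break_seal)) is O(not break_seal → not escalate_contract), and O(not break_seal) is already established, so O(not escalate_contract).
Premise 2, O(not lower_boom → escalate_contract), contraposes to O(not escalate_contract → lower_boom); with O(not escalate_contract) we get O(lower_boom).
The contrapositive of premise 8 (O(not unfreeze_account → not lower_boom)) is O(lower_boom → unfreeze_account), and O(lower_boom) is already established, so O(unfreeze_account).
However, F(unfreeze_account) at premise 6 amounts to O(not unfreeze_account).
We now have both O(unfreeze_account) and O(not unfreeze_account) — unfreeze_account is simultaneously obligatory and forbidden, violating the D-axiom.

Inconsistent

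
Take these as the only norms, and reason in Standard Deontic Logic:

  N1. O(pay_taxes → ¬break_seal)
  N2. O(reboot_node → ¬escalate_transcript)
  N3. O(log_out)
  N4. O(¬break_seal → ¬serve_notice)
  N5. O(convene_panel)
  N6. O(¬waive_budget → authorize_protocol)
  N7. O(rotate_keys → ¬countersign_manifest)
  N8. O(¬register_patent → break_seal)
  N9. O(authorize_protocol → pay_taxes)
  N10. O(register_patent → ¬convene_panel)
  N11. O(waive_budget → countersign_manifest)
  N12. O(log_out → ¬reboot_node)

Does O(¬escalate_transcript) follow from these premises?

No

Premise 2 is O(reboot_node → ¬escalate_transcript), but O(reboot_node) is not derivable from the premises, so it does not yield O(¬escalate_transcript).
No other premise forces O(¬escalate_transcript). An ideal world satisfying every premise can still have ¬escalate_transcript false, so O(¬escalate_transcript) is not derivable.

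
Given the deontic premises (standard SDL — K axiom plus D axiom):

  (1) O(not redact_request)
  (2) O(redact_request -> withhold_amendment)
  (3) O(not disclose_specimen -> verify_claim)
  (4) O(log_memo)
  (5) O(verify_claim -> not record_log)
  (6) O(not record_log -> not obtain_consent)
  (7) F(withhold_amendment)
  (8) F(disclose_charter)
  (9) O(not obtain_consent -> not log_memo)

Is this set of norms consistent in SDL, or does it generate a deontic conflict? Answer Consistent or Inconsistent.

Consistent

Premise 2 is O(redact_request -> withhold_amendment), but O(redact_request) is not derivable from the premises, so it does not yield O(withhold_amendment).
So O(withhold_amendment) is not derivable, and the apparent clash with O(not withhold_amendment) does not arise.
A world satisfying every obligation exists (e.g. disclose_charter=false, disclose_specimen=true, log_memo=true, obtain_consent=true, record_log=true, redact_request=false, verify_claim=false, withhold_amendment=false); no atom is both obligatory and forbidden, so the set is consistent.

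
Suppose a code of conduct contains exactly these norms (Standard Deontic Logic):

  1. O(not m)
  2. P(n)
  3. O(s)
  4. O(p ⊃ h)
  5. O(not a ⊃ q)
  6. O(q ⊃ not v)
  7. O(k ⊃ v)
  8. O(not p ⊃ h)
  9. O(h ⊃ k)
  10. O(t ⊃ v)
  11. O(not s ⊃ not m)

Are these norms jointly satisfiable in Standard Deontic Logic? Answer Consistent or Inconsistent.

Consistent

Premise 11 is O(not s ⊃ not m); even if O(not m) held, inferring O(not s) would be affirming the consequent — invalid.
So O(not s) is not derivable, and the apparent clash with O(s) does not arise.
A world satisfying every obligation exists (e.g. a=true, h=true, k=true, m=false, n=false, p=false, q=false, s=true, t=false, v=true); no atom is both obligatory and forbidden, so the set is consistent.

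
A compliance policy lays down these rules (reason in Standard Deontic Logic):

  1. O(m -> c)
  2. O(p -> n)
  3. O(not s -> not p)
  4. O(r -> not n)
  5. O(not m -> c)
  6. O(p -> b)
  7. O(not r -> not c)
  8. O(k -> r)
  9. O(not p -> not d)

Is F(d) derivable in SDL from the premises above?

Yes

Premises 1 and 5 cover both cases: O(m -> c) and O(not m -> c). Since m ∨ not m is a tautology, O(c) follows.
Premise 7, O(not r -> not c), contraposes to O(c -> r); with O(c) we get O(r).
With premise 4, O(r -> not n), the K-axiom yields O(not n).
Premise 2 is O(p -> n); contrapositively O(not n -> not p). Since O(not n) holds, K gives O(not p).
Applying K to premise 9 (O(not p -> not d)) and O(not p) yields O(not d).
Premises 3, 6, 8 do not contribute to this derivation.
So O(not d) holds, i.e. F(d). The claim follows.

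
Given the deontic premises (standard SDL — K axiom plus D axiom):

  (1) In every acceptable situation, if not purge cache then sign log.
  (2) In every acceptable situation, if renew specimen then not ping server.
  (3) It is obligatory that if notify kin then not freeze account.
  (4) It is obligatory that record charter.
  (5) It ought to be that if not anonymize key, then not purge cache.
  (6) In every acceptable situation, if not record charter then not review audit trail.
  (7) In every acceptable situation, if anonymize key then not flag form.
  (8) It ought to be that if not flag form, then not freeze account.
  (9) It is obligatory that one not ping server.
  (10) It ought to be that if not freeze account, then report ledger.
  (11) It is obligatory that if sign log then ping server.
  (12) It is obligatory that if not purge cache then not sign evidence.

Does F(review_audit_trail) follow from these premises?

Premise 6 is O(¬record_charter → ¬review_audit_trail), but O(¬record_charter) is not derivable from the premises, so it does not yield O(¬review_audit_trail).
No other premise forces O(¬review_audit_trail). An ideal world satisfying every premise can still have review_audit_trail true, so F(review_audit_trail) is not derivable.

No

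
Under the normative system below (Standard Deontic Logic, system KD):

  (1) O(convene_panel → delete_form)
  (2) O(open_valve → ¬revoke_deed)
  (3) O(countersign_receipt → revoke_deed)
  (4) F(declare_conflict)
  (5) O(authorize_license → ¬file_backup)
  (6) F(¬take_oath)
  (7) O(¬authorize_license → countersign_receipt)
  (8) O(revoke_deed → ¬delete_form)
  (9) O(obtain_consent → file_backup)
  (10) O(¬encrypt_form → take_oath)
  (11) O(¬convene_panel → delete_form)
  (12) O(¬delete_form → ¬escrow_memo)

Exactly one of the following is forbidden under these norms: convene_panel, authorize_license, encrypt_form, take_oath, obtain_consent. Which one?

By case analysis on convene_panel: premise 1 gives O(convene_panel → delete_form) and premise 11 gives O(¬convene_panel → delete_form), so O(delete_form) either way.
Premise 8, O(revoke_deed → ¬delete_form), contraposes to O(delete_form → ¬revoke_deed); with O(delete_form) we get O(¬revoke_deed).
Premise 3, O(countersign_receipt → revoke_deed), contraposes to O(¬revoke_deed → ¬countersign_receipt); with O(¬revoke_deed) we get O(¬countersign_receipt).
Premise 7, O(¬authorize_license → countersign_receipt), contraposes to O(¬countersign_receipt → authorize_license); with O(¬countersign_receipt) we get O(authorize_license).
Premise 5 is O(authorize_license → ¬file_backup); since O(authorize_license), deontic closure gives O(¬file_backup).
The contrapositive of premise 9 (O(obtain_consent → file_backup)) is O(¬file_backup → ¬obtain_consent), and O(¬file_backup) is already established, so O(¬obtain_consent).
So O(¬obtain_consent) holds, i.e. obtain_consent is forbidden. None of the other listed options is forbidden under the premises.

obtain_consent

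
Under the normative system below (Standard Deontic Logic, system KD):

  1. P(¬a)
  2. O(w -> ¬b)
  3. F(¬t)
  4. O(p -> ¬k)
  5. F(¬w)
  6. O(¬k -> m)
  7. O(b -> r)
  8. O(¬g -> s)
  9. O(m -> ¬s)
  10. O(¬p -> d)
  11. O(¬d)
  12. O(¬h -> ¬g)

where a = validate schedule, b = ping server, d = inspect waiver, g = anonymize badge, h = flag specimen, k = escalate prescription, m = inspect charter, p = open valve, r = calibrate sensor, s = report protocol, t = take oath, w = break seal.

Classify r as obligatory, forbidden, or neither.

Premise 7 is O(b -> r), but O(b) is not derivable from the premises, so it does not yield O(r).
No premise or chain of K-axiom applications forces O(r), and none forces O(¬r). So r is neither obligatory nor forbidden under these norms.

Neither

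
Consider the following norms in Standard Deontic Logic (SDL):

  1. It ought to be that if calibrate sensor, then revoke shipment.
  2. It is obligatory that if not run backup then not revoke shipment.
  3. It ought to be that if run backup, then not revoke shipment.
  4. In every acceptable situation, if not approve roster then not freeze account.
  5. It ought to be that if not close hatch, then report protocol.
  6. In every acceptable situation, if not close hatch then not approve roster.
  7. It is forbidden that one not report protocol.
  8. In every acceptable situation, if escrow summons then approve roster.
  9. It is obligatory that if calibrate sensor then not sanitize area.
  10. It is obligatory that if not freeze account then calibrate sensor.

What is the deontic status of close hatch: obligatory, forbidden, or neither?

By case analysis on run_backup: premise 3 gives O(run_backup → ¬revoke_shipment) and premise 2 gives O(¬run_backup → ¬revoke_shipment), so O(¬revoke_shipment) either way.
The contrapositive of premise 1 (O(calibrate_sensor → revoke_shipment)) is O(¬revoke_shipment → ¬calibrate_sensor), and O(¬revoke_shipment) is already established, so O(¬calibrate_sensor).
Premise 10 is O(¬freeze_account → calibrate_sensor); contrapositively O(¬calibrate_sensor → freeze_account). Since O(¬calibrate_sensor) holds, K gives O(freeze_account).
The contrapositive of premise 4 (O(¬approve_roster → ¬freeze_account)) is O(freeze_account → approve_roster), and O(freeze_account) is already established, so O(approve_roster).
The contrapositive of premise 6 (O(¬close_hatch → ¬approve_roster)) is O(approve_roster → close_hatch), and O(approve_roster) is already established, so O(close_hatch).
Premises 5, 7, 8, 9 do not contribute to this derivation.
Hence close_hatch is obligatory.

Obligatory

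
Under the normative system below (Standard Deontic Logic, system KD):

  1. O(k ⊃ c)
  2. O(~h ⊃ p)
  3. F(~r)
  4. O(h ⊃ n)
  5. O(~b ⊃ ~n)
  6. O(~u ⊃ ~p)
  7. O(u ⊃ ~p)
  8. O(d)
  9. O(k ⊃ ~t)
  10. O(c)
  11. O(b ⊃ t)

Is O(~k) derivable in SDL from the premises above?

Yes

Premises 7 and 6 are O(u ⊃ ~p) and O(~u ⊃ ~p); every ideal world satisfies u or ~u, so in either case ~p holds — hence O(~p).
The contrapositive of premise 2 (O(~h ⊃ p)) is O(~p ⊃ h), and O(~p) is already established, so O(h).
With premise 4, O(h ⊃ n), the K-axiom yields O(n).
Premise 5 is O(~b ⊃ ~n); contrapositively O(n ⊃ b). Since O(n) holds, K gives O(b).
Premise 11 is O(b ⊃ t); since O(b), deontic closure gives O(t).
Premise 9 is O(k ⊃ ~t); contrapositively O(t ⊃ ~k). Since O(t) holds, K gives O(~k).
Premises 1, 3, 8, 10 do not contribute to this derivation.
So O(~k) follows.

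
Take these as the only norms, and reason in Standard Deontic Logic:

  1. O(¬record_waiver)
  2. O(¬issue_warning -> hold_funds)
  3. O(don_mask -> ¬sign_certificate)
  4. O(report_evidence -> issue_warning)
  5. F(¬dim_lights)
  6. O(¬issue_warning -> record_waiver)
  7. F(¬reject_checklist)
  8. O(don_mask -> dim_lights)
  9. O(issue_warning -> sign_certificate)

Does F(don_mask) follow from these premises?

From premise 1 we have O(¬record_waiver).
Premise 6 is O(¬issue_warning -> record_waiver); contrapositively O(¬record_waiver -> issue_warning). Since O(¬record_waiver) holds, K gives O(issue_warning).
Premise 9 is O(issue_warning -> sign_certificate); since O(issue_warning), deontic closure gives O(sign_certificate).
The contrapositive of premise 3 (O(don_mask -> ¬sign_certificate)) is O(sign_certificate -> ¬don_mask), and O(sign_certificate) is already established, so O(¬don_mask).
Premises 2, 4, 5, 7, 8 do not contribute to this derivation.
So O(¬don_mask) holds, i.e. F(don_mask). The claim follows.

Yes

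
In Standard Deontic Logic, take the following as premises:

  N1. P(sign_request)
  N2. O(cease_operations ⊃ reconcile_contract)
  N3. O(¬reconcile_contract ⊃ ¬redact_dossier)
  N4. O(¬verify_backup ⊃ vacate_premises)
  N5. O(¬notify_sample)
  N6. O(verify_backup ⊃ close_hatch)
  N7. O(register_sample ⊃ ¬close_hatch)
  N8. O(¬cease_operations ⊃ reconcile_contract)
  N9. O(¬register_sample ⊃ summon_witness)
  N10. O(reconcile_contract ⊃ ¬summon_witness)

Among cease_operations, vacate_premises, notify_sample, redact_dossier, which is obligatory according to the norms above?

vacate_premises

Premises 2 and 8 are O(cease_operations ⊃ reconcile_contract) and O(¬cease_operations ⊃ reconcile_contract); every ideal world satisfies cease_operations or ¬cease_operations, so in either case reconcile_contract holds — hence O(reconcile_contract).
Applying K to premise 10 (O(reconcile_contract ⊃ ¬summon_witness)) and O(reconcile_contract) yields O(¬summon_witness).
Premise 9, O(¬register_sample ⊃ summon_witness), contraposes to O(¬summon_witness ⊃ register_sample); with O(¬summon_witness) we get O(register_sample).
Applying K to premise 7 (O(register_sample ⊃ ¬close_hatch)) and O(register_sample) yields O(¬close_hatch).
Premise 6 is O(verify_backup ⊃ close_hatch); contrapositively O(¬close_hatch ⊃ ¬verify_backup). Since O(¬close_hatch) holds, K gives O(¬verify_backup).
Premise 4 is O(¬verify_backup ⊃ vacate_premises); since O(¬verify_backup), deontic closure gives O(vacate_premises).
So O(vacate_premises) holds — vacate_premises is obligatory. None of the other listed options is made obligatory by any chain of premises.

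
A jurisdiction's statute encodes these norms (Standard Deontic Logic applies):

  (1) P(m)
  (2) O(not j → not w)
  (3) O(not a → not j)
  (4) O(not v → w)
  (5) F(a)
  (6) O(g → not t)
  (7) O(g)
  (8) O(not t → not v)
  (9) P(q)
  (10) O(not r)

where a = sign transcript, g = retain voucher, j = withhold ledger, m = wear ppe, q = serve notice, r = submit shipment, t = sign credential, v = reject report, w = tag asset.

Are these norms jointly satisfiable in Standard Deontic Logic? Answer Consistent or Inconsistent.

Inconsistent

Premise 7 gives O(g).
With premise 6, O(g → not t), the K-axiom yields O(not t).
Premise 8 is O(not t → not v); since O(not t), deontic closure gives O(not v).
Applying K to premise 4 (O(not v → w)) and O(not v) yields O(w).
Premise 2 is O(not j → not w); contrapositively O(w → j). Since O(w) holds, K gives O(j).
Premise 3, O(not a → not j), contraposes to O(j → a); with O(j) we get O(a).
Yet premise 5 is F(a), i.e. O(not a).
We now have both O(a) and O(not a) — a is simultaneously obligatory and forbidden, violating the D-axiom.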